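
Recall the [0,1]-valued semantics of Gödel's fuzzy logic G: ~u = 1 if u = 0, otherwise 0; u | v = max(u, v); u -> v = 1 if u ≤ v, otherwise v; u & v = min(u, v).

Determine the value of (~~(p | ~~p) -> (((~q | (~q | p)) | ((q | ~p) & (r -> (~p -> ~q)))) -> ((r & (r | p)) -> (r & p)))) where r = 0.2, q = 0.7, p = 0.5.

~p: Gödel ¬ of 0.5 = 0 (operand ≠ 0)
~~p: Gödel ¬ of 0 = 1 (operand is 0)
(p | ~~p) = max(0.5, 1) = 1
~(p | ~~p): Gödel ¬ of 1 = 0 (operand ≠ 0)
~~(p | ~~p): Gödel ¬ of 0 = 1 (operand is 0)
~q: Gödel ¬ of 0.7 = 0 (operand ≠ 0)
~q: Gödel ¬ of 0.7 = 0 (operand ≠ 0)
(~q | p) = max(0, 0.5) = 0.5
(~q | (~q | p)) = max(0, 0.5) = 0.5
~p: Gödel ¬ of 0.5 = 0 (operand ≠ 0)
(q | ~p) = max(0.7, 0) = 0.7
~p: Gödel ¬ of 0.5 = 0 (operand ≠ 0)
~q: Gödel ¬ of 0.7 = 0 (operand ≠ 0)
(~p -> ~q): 0 ≤ 0, so result = 1
(r -> (~p -> ~q)): 0.2 ≤ 1, so result = 1
((q | ~p) & (r -> (~p -> ~q))) = min(0.7, 1) = 0.7
((~q | (~q | p)) | ((q | ~p) & (r -> (~p -> ~q)))) = max(0.5, 0.7) = 0.7
(r | p) = max(0.2, 0.5) = 0.5
(r & (r | p)) = min(0.2, 0.5) = 0.2
(r & p) = min(0.2, 0.5) = 0.2
((r & (r | p)) -> (r & p)): 0.2 ≤ 0.2, so result = 1
(((~q | (~q | p)) | ((q | ~p) & (r -> (~p -> ~q)))) -> ((r & (r | p)) -> (r & p))): 0.7 ≤ 1, so result = 1
(~~(p | ~~p) -> (((~q | (~q | p)) | ((q | ~p) & (r -> (~p -> ~q)))) -> ((r & (r | p)) -> (r & p)))): 1 ≤ 1, so result = 1

1.00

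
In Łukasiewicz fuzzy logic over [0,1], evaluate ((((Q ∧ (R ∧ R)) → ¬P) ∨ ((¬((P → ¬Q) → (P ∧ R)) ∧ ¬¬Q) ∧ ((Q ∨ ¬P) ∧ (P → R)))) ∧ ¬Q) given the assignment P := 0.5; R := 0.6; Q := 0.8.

0.20

(R ∧ R) = min(0.6, 0.6) = 0.6
(Q ∧ (R ∧ R)) = min(0.8, 0.6) = 0.6
¬P: Łukasiewicz ¬ gives 1 − 0.5 = 0.5
((Q ∧ (R ∧ R)) → ¬P): min(1, 1 − 0.6 + 0.5) = 0.9
¬Q: Łukasiewicz ¬ gives 1 − 0.8 = 0.2
(P → ¬Q): min(1, 1 − 0.5 + 0.2) = 0.7
(P ∧ R) = min(0.5, 0.6) = 0.5
((P → ¬Q) → (P ∧ R)): min(1, 1 − 0.7 + 0.5) = 0.8
¬((P → ¬Q) → (P ∧ R)): Łukasiewicz ¬ gives 1 − 0.8 = 0.2
¬Q: Łukasiewicz ¬ gives 1 − 0.8 = 0.2
¬¬Q: Łukasiewicz ¬ gives 1 − 0.2 = 0.8
(¬((P → ¬Q) → (P ∧ R)) ∧ ¬¬Q) = min(0.2, 0.8) = 0.2
¬P: Łukasiewicz ¬ gives 1 − 0.5 = 0.5
(Q ∨ ¬P) = max(0.8, 0.5) = 0.8
(P → R): min(1, 1 − 0.5 + 0.6) = 1
((Q ∨ ¬P) ∧ (P → R)) = min(0.8, 1) = 0.8
((¬((P → ¬Q) → (P ∧ R)) ∧ ¬¬Q) ∧ ((Q ∨ ¬P) ∧ (P → R))) = min(0.2, 0.8) = 0.2
(((Q ∧ (R ∧ R)) → ¬P) ∨ ((¬((P → ¬Q) → (P ∧ R)) ∧ ¬¬Q) ∧ ((Q ∨ ¬P) ∧ (P → R)))) = max(0.9, 0.2) = 0.9
¬Q: Łukasiewicz ¬ gives 1 − 0.8 = 0.2
((((Q ∧ (R ∧ R)) → ¬P) ∨ ((¬((P → ¬Q) → (P ∧ R)) ∧ ¬¬Q) ∧ ((Q ∨ ¬P) ∧ (P → R)))) ∧ ¬Q) = min(0.9, 0.2) = 0.2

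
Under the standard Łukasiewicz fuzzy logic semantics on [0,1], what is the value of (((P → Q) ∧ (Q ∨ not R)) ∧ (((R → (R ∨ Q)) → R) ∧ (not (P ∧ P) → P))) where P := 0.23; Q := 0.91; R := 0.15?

0.15

(P → Q): min(1, 1 − 0.23 + 0.91) = 1
not R: Łukasiewicz ¬ gives 1 − 0.15 = 0.85
(Q ∨ not R) = max(0.91, 0.85) = 0.91
((P → Q) ∧ (Q ∨ not R)) = min(1, 0.91) = 0.91
(R ∨ Q) = max(0.15, 0.91) = 0.91
(R → (R ∨ Q)): min(1, 1 − 0.15 + 0.91) = 1
((R → (R ∨ Q)) → R): min(1, 1 − 1 + 0.15) = 0.15
(P ∧ P) = min(0.23, 0.23) = 0.23
not (P ∧ P): Łukasiewicz ¬ gives 1 − 0.23 = 0.77
(not (P ∧ P) → P): min(1, 1 − 0.77 + 0.23) = 0.46
(((R → (R ∨ Q)) → R) ∧ (not (P ∧ P) → P)) = min(0.15, 0.46) = 0.15
(((P → Q) ∧ (Q ∨ not R)) ∧ (((R → (R ∨ Q)) → R) ∧ (not (P ∧ P) → P))) = min(0.91, 0.15) = 0.15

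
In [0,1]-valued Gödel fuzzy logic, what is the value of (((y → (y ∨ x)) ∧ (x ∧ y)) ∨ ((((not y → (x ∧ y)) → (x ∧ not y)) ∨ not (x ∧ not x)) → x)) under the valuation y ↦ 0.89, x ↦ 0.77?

(y ∨ x) = max(0.89, 0.77) = 0.89
(y → (y ∨ x)): 0.89 ≤ 0.89, so result = 1
(x ∧ y) = min(0.77, 0.89) = 0.77
((y → (y ∨ x)) ∧ (x ∧ y)) = min(1, 0.77) = 0.77
not y: Gödel ¬ of 0.89 = 0 (operand ≠ 0)
(x ∧ y) = min(0.77, 0.89) = 0.77
(not y → (x ∧ y)): 0 ≤ 0.77, so result = 1
not y: Gödel ¬ of 0.89 = 0 (operand ≠ 0)
(x ∧ not y) = min(0.77, 0) = 0
((not y → (x ∧ y)) → (x ∧ not y)): 1 > 0, so result = 0
not x: Gödel ¬ of 0.77 = 0 (operand ≠ 0)
(x ∧ not x) = min(0.77, 0) = 0
not (x ∧ not x): Gödel ¬ of 0 = 1 (operand is 0)
(((not y → (x ∧ y)) → (x ∧ not y)) ∨ not (x ∧ not x)) = max(0, 1) = 1
((((not y → (x ∧ y)) → (x ∧ not y)) ∨ not (x ∧ not x)) → x): 1 > 0.77, so result = 0.77
(((y → (y ∨ x)) ∧ (x ∧ y)) ∨ ((((not y → (x ∧ y)) → (x ∧ not y)) ∨ not (x ∧ not x)) → x)) = max(0.77, 0.77) = 0.77

0.77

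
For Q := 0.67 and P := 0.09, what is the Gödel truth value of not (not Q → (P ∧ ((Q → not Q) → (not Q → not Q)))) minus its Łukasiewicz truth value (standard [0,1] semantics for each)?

-0.24

Gödel evaluation:
  not Q: Gödel ¬ of 0.67 = 0 (operand ≠ 0)
  not Q: Gödel ¬ of 0.67 = 0 (operand ≠ 0)
  (Q → not Q): 0.67 > 0, so result = 0
  not Q: Gödel ¬ of 0.67 = 0 (operand ≠ 0)
  not Q: Gödel ¬ of 0.67 = 0 (operand ≠ 0)
  (not Q → not Q): 0 ≤ 0, so result = 1
  ((Q → not Q) → (not Q → not Q)): 0 ≤ 1, so result = 1
  (P ∧ ((Q → not Q) → (not Q → not Q))) = min(0.09, 1) = 0.09
  (not Q → (P ∧ ((Q → not Q) → (not Q → not Q)))): 0 ≤ 0.09, so result = 1
  not (not Q → (P ∧ ((Q → not Q) → (not Q → not Q)))): Gödel ¬ of 1 = 0 (operand ≠ 0)
  Gödel value = 0
Łukasiewicz evaluation:
  not Q: Łukasiewicz ¬ gives 1 − 0.67 = 0.33
  not Q: Łukasiewicz ¬ gives 1 − 0.67 = 0.33
  (Q → not Q): min(1, 1 − 0.67 + 0.33) = 0.66
  not Q: Łukasiewicz ¬ gives 1 − 0.67 = 0.33
  not Q: Łukasiewicz ¬ gives 1 − 0.67 = 0.33
  (not Q → not Q): min(1, 1 − 0.33 + 0.33) = 1
  ((Q → not Q) → (not Q → not Q)): min(1, 1 − 0.66 + 1) = 1
  (P ∧ ((Q → not Q) → (not Q → not Q))) = min(0.09, 1) = 0.09
  (not Q → (P ∧ ((Q → not Q) → (not Q → not Q)))): min(1, 1 − 0.33 + 0.09) = 0.76
  not (not Q → (P ∧ ((Q → not Q) → (not Q → not Q)))): Łukasiewicz ¬ gives 1 − 0.76 = 0.24
  Łukasiewicz value = 0.24
Difference: 0 − 0.24 = -0.24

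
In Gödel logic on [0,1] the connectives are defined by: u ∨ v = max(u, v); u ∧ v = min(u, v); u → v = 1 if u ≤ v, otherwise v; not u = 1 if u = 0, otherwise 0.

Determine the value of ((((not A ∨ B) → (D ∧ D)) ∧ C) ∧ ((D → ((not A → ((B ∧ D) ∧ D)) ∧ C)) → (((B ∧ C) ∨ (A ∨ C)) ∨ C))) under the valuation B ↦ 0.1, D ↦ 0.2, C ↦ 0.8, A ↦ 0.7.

0.80

not A: Gödel ¬ of 0.7 = 0 (operand ≠ 0)
(not A ∨ B) = max(0, 0.1) = 0.1
(D ∧ D) = min(0.2, 0.2) = 0.2
((not A ∨ B) → (D ∧ D)): 0.1 ≤ 0.2, so result = 1
(((not A ∨ B) → (D ∧ D)) ∧ C) = min(1, 0.8) = 0.8
not A: Gödel ¬ of 0.7 = 0 (operand ≠ 0)
(B ∧ D) = min(0.1, 0.2) = 0.1
((B ∧ D) ∧ D) = min(0.1, 0.2) = 0.1
(not A → ((B ∧ D) ∧ D)): 0 ≤ 0.1, so result = 1
((not A → ((B ∧ D) ∧ D)) ∧ C) = min(1, 0.8) = 0.8
(D → ((not A → ((B ∧ D) ∧ D)) ∧ C)): 0.2 ≤ 0.8, so result = 1
(B ∧ C) = min(0.1, 0.8) = 0.1
(A ∨ C) = max(0.7, 0.8) = 0.8
((B ∧ C) ∨ (A ∨ C)) = max(0.1, 0.8) = 0.8
(((B ∧ C) ∨ (A ∨ C)) ∨ C) = max(0.8, 0.8) = 0.8
((D → ((not A → ((B ∧ D) ∧ D)) ∧ C)) → (((B ∧ C) ∨ (A ∨ C)) ∨ C)): 1 > 0.8, so result = 0.8
((((not A ∨ B) → (D ∧ D)) ∧ C) ∧ ((D → ((not A → ((B ∧ D) ∧ D)) ∧ C)) → (((B ∧ C) ∨ (A ∨ C)) ∨ C))) = min(0.8, 0.8) = 0.8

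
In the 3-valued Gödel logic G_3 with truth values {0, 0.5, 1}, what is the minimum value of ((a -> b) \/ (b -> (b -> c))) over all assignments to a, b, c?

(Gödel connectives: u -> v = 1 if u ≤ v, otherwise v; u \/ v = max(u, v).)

The minimum is attained at a = 1, b = 0.5, c = 0:
  (a -> b): 1 > 0.5, so result = 0.5
  (b -> c): 0.5 > 0, so result = 0
  (b -> (b -> c)): 0.5 > 0, so result = 0
  ((a -> b) \/ (b -> (b -> c))) = max(0.5, 0) = 0.5
Checking all 27 assignments confirms none give a value below 0.50.

0.50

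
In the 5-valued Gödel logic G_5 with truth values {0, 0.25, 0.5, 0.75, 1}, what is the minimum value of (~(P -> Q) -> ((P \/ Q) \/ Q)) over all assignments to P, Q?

0.25

The minimum is attained at P = 0.25, Q = 0:
  (P -> Q): 0.25 > 0, so result = 0
  ~(P -> Q): Gödel ¬ of 0 = 1 (operand is 0)
  (P \/ Q) = max(0.25, 0) = 0.25
  ((P \/ Q) \/ Q) = max(0.25, 0) = 0.25
  (~(P -> Q) -> ((P \/ Q) \/ Q)): 1 > 0.25, so result = 0.25
Checking all 25 assignments confirms none give a value below 0.25.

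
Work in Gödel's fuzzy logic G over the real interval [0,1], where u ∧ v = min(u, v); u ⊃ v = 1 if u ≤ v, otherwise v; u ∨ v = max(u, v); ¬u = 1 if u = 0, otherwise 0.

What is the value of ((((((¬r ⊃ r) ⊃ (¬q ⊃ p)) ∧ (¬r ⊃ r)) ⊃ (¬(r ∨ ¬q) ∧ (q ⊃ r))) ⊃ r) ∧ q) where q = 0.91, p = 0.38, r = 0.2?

¬r: Gödel ¬ of 0.2 = 0 (operand ≠ 0)
(¬r ⊃ r): 0 ≤ 0.2, so result = 1
¬q: Gödel ¬ of 0.91 = 0 (operand ≠ 0)
(¬q ⊃ p): 0 ≤ 0.38, so result = 1
((¬r ⊃ r) ⊃ (¬q ⊃ p)): 1 ≤ 1, so result = 1
¬r: Gödel ¬ of 0.2 = 0 (operand ≠ 0)
(¬r ⊃ r): 0 ≤ 0.2, so result = 1
(((¬r ⊃ r) ⊃ (¬q ⊃ p)) ∧ (¬r ⊃ r)) = min(1, 1) = 1
¬q: Gödel ¬ of 0.91 = 0 (operand ≠ 0)
(r ∨ ¬q) = max(0.2, 0) = 0.2
¬(r ∨ ¬q): Gödel ¬ of 0.2 = 0 (operand ≠ 0)
(q ⊃ r): 0.91 > 0.2, so result = 0.2
(¬(r ∨ ¬q) ∧ (q ⊃ r)) = min(0, 0.2) = 0
((((¬r ⊃ r) ⊃ (¬q ⊃ p)) ∧ (¬r ⊃ r)) ⊃ (¬(r ∨ ¬q) ∧ (q ⊃ r))): 1 > 0, so result = 0
(((((¬r ⊃ r) ⊃ (¬q ⊃ p)) ∧ (¬r ⊃ r)) ⊃ (¬(r ∨ ¬q) ∧ (q ⊃ r))) ⊃ r): 0 ≤ 0.2, so result = 1
((((((¬r ⊃ r) ⊃ (¬q ⊃ p)) ∧ (¬r ⊃ r)) ⊃ (¬(r ∨ ¬q) ∧ (q ⊃ r))) ⊃ r) ∧ q) = min(1, 0.91) = 0.91

0.91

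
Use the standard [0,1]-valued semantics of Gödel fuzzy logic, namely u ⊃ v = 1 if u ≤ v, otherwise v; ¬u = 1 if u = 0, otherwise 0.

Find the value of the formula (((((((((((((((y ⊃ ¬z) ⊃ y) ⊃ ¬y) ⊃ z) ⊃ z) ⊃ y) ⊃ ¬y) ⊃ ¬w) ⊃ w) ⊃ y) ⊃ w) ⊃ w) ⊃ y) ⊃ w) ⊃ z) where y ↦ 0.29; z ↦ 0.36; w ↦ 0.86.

¬z: Gödel ¬ of 0.36 = 0 (operand ≠ 0)
(y ⊃ ¬z): 0.29 > 0, so result = 0
((y ⊃ ¬z) ⊃ y): 0 ≤ 0.29, so result = 1
¬y: Gödel ¬ of 0.29 = 0 (operand ≠ 0)
(((y ⊃ ¬z) ⊃ y) ⊃ ¬y): 1 > 0, so result = 0
((((y ⊃ ¬z) ⊃ y) ⊃ ¬y) ⊃ z): 0 ≤ 0.36, so result = 1
(((((y ⊃ ¬z) ⊃ y) ⊃ ¬y) ⊃ z) ⊃ z): 1 > 0.36, so result = 0.36
((((((y ⊃ ¬z) ⊃ y) ⊃ ¬y) ⊃ z) ⊃ z) ⊃ y): 0.36 > 0.29, so result = 0.29
¬y: Gödel ¬ of 0.29 = 0 (operand ≠ 0)
(((((((y ⊃ ¬z) ⊃ y) ⊃ ¬y) ⊃ z) ⊃ z) ⊃ y) ⊃ ¬y): 0.29 > 0, so result = 0
¬w: Gödel ¬ of 0.86 = 0 (operand ≠ 0)
((((((((y ⊃ ¬z) ⊃ y) ⊃ ¬y) ⊃ z) ⊃ z) ⊃ y) ⊃ ¬y) ⊃ ¬w): 0 ≤ 0, so result = 1
(((((((((y ⊃ ¬z) ⊃ y) ⊃ ¬y) ⊃ z) ⊃ z) ⊃ y) ⊃ ¬y) ⊃ ¬w) ⊃ w): 1 > 0.86, so result = 0.86
((((((((((y ⊃ ¬z) ⊃ y) ⊃ ¬y) ⊃ z) ⊃ z) ⊃ y) ⊃ ¬y) ⊃ ¬w) ⊃ w) ⊃ y): 0.86 > 0.29, so result = 0.29
(((((((((((y ⊃ ¬z) ⊃ y) ⊃ ¬y) ⊃ z) ⊃ z) ⊃ y) ⊃ ¬y) ⊃ ¬w) ⊃ w) ⊃ y) ⊃ w): 0.29 ≤ 0.86, so result = 1
((((((((((((y ⊃ ¬z) ⊃ y) ⊃ ¬y) ⊃ z) ⊃ z) ⊃ y) ⊃ ¬y) ⊃ ¬w) ⊃ w) ⊃ y) ⊃ w) ⊃ w): 1 > 0.86, so result = 0.86
(((((((((((((y ⊃ ¬z) ⊃ y) ⊃ ¬y) ⊃ z) ⊃ z) ⊃ y) ⊃ ¬y) ⊃ ¬w) ⊃ w) ⊃ y) ⊃ w) ⊃ w) ⊃ y): 0.86 > 0.29, so result = 0.29
((((((((((((((y ⊃ ¬z) ⊃ y) ⊃ ¬y) ⊃ z) ⊃ z) ⊃ y) ⊃ ¬y) ⊃ ¬w) ⊃ w) ⊃ y) ⊃ w) ⊃ w) ⊃ y) ⊃ w): 0.29 ≤ 0.86, so result = 1
(((((((((((((((y ⊃ ¬z) ⊃ y) ⊃ ¬y) ⊃ z) ⊃ z) ⊃ y) ⊃ ¬y) ⊃ ¬w) ⊃ w) ⊃ y) ⊃ w) ⊃ w) ⊃ y) ⊃ w) ⊃ z): 1 > 0.36, so result = 0.36

0.36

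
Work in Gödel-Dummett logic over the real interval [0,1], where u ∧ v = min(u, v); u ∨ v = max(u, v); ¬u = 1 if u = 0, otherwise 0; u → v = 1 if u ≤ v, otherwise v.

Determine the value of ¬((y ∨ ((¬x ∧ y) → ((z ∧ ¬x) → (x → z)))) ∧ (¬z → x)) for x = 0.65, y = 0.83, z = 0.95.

¬x: Gödel ¬ of 0.65 = 0 (operand ≠ 0)
(¬x ∧ y) = min(0, 0.83) = 0
¬x: Gödel ¬ of 0.65 = 0 (operand ≠ 0)
(z ∧ ¬x) = min(0.95, 0) = 0
(x → z): 0.65 ≤ 0.95, so result = 1
((z ∧ ¬x) → (x → z)): 0 ≤ 1, so result = 1
((¬x ∧ y) → ((z ∧ ¬x) → (x → z))): 0 ≤ 1, so result = 1
(y ∨ ((¬x ∧ y) → ((z ∧ ¬x) → (x → z)))) = max(0.83, 1) = 1
¬z: Gödel ¬ of 0.95 = 0 (operand ≠ 0)
(¬z → x): 0 ≤ 0.65, so result = 1
((y ∨ ((¬x ∧ y) → ((z ∧ ¬x) → (x → z)))) ∧ (¬z → x)) = min(1, 1) = 1
¬((y ∨ ((¬x ∧ y) → ((z ∧ ¬x) → (x → z)))) ∧ (¬z → x)): Gödel ¬ of 1 = 0 (operand ≠ 0)

0.00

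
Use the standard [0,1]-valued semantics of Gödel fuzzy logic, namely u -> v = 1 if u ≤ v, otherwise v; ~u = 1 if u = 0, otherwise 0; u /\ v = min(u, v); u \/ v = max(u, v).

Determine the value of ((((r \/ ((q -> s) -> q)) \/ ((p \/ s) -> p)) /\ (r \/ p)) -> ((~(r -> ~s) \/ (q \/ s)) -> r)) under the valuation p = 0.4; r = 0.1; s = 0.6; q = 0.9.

0.10

(q -> s): 0.9 > 0.6, so result = 0.6
((q -> s) -> q): 0.6 ≤ 0.9, so result = 1
(r \/ ((q -> s) -> q)) = max(0.1, 1) = 1
(p \/ s) = max(0.4, 0.6) = 0.6
((p \/ s) -> p): 0.6 > 0.4, so result = 0.4
((r \/ ((q -> s) -> q)) \/ ((p \/ s) -> p)) = max(1, 0.4) = 1
(r \/ p) = max(0.1, 0.4) = 0.4
(((r \/ ((q -> s) -> q)) \/ ((p \/ s) -> p)) /\ (r \/ p)) = min(1, 0.4) = 0.4
~s: Gödel ¬ of 0.6 = 0 (operand ≠ 0)
(r -> ~s): 0.1 > 0, so result = 0
~(r -> ~s): Gödel ¬ of 0 = 1 (operand is 0)
(q \/ s) = max(0.9, 0.6) = 0.9
(~(r -> ~s) \/ (q \/ s)) = max(1, 0.9) = 1
((~(r -> ~s) \/ (q \/ s)) -> r): 1 > 0.1, so result = 0.1
((((r \/ ((q -> s) -> q)) \/ ((p \/ s) -> p)) /\ (r \/ p)) -> ((~(r -> ~s) \/ (q \/ s)) -> r)): 0.4 > 0.1, so result = 0.1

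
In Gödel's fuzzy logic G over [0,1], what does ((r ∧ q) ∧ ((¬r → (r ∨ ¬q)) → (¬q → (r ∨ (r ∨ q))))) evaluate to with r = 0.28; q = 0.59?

(r ∧ q) = min(0.28, 0.59) = 0.28
¬r: Gödel ¬ of 0.28 = 0 (operand ≠ 0)
¬q: Gödel ¬ of 0.59 = 0 (operand ≠ 0)
(r ∨ ¬q) = max(0.28, 0) = 0.28
(¬r → (r ∨ ¬q)): 0 ≤ 0.28, so result = 1
¬q: Gödel ¬ of 0.59 = 0 (operand ≠ 0)
(r ∨ q) = max(0.28, 0.59) = 0.59
(r ∨ (r ∨ q)) = max(0.28, 0.59) = 0.59
(¬q → (r ∨ (r ∨ q))): 0 ≤ 0.59, so result = 1
((¬r → (r ∨ ¬q)) → (¬q → (r ∨ (r ∨ q)))): 1 ≤ 1, so result = 1
((r ∧ q) ∧ ((¬r → (r ∨ ¬q)) → (¬q → (r ∨ (r ∨ q))))) = min(0.28, 1) = 0.28

0.28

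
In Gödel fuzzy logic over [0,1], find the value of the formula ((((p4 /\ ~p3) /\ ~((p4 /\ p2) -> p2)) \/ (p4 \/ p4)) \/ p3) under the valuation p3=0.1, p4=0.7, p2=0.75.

0.70

~p3: Gödel ¬ of 0.1 = 0 (operand ≠ 0)
(p4 /\ ~p3) = min(0.7, 0) = 0
(p4 /\ p2) = min(0.7, 0.75) = 0.7
((p4 /\ p2) -> p2): 0.7 ≤ 0.75, so result = 1
~((p4 /\ p2) -> p2): Gödel ¬ of 1 = 0 (operand ≠ 0)
((p4 /\ ~p3) /\ ~((p4 /\ p2) -> p2)) = min(0, 0) = 0
(p4 \/ p4) = max(0.7, 0.7) = 0.7
(((p4 /\ ~p3) /\ ~((p4 /\ p2) -> p2)) \/ (p4 \/ p4)) = max(0, 0.7) = 0.7
((((p4 /\ ~p3) /\ ~((p4 /\ p2) -> p2)) \/ (p4 \/ p4)) \/ p3) = max(0.7, 0.1) = 0.7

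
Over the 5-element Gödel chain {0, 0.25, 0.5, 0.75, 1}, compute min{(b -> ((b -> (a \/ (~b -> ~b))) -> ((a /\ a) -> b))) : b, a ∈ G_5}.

Every assignment gives 1. For instance at b = 0, a = 0:
  ~b: Gödel ¬ of 0 = 1 (operand is 0)
  ~b: Gödel ¬ of 0 = 1 (operand is 0)
  (~b -> ~b): 1 ≤ 1, so result = 1
  (a \/ (~b -> ~b)) = max(0, 1) = 1
  (b -> (a \/ (~b -> ~b))): 0 ≤ 1, so result = 1
  (a /\ a) = min(0, 0) = 0
  ((a /\ a) -> b): 0 ≤ 0, so result = 1
  ((b -> (a \/ (~b -> ~b))) -> ((a /\ a) -> b)): 1 ≤ 1, so result = 1
  (b -> ((b -> (a \/ (~b -> ~b))) -> ((a /\ a) -> b))): 0 ≤ 1, so result = 1
All 25 assignments give value 1 — the formula is a G_5-tautology.

1.00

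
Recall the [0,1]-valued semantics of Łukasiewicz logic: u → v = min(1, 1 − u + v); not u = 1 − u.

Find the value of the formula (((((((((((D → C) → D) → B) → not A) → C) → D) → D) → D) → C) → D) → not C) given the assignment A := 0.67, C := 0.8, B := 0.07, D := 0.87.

0.20

(D → C): min(1, 1 − 0.87 + 0.8) = 0.93
((D → C) → D): min(1, 1 − 0.93 + 0.87) = 0.94
(((D → C) → D) → B): min(1, 1 − 0.94 + 0.07) = 0.13
not A: Łukasiewicz ¬ gives 1 − 0.67 = 0.33
((((D → C) → D) → B) → not A): min(1, 1 − 0.13 + 0.33) = 1
(((((D → C) → D) → B) → not A) → C): min(1, 1 − 1 + 0.8) = 0.8
((((((D → C) → D) → B) → not A) → C) → D): min(1, 1 − 0.8 + 0.87) = 1
(((((((D → C) → D) → B) → not A) → C) → D) → D): min(1, 1 − 1 + 0.87) = 0.87
((((((((D → C) → D) → B) → not A) → C) → D) → D) → D): min(1, 1 − 0.87 + 0.87) = 1
(((((((((D → C) → D) → B) → not A) → C) → D) → D) → D) → C): min(1, 1 − 1 + 0.8) = 0.8
((((((((((D → C) → D) → B) → not A) → C) → D) → D) → D) → C) → D): min(1, 1 − 0.8 + 0.87) = 1
not C: Łukasiewicz ¬ gives 1 − 0.8 = 0.2
(((((((((((D → C) → D) → B) → not A) → C) → D) → D) → D) → C) → D) → not C): min(1, 1 − 1 + 0.2) = 0.2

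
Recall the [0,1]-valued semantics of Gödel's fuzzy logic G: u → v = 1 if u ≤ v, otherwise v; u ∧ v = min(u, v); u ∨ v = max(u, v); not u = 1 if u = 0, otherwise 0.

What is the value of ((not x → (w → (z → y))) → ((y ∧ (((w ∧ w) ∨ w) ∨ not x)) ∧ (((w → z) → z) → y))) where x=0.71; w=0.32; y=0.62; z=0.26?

0.32

not x: Gödel ¬ of 0.71 = 0 (operand ≠ 0)
(z → y): 0.26 ≤ 0.62, so result = 1
(w → (z → y)): 0.32 ≤ 1, so result = 1
(not x → (w → (z → y))): 0 ≤ 1, so result = 1
(w ∧ w) = min(0.32, 0.32) = 0.32
((w ∧ w) ∨ w) = max(0.32, 0.32) = 0.32
not x: Gödel ¬ of 0.71 = 0 (operand ≠ 0)
(((w ∧ w) ∨ w) ∨ not x) = max(0.32, 0) = 0.32
(y ∧ (((w ∧ w) ∨ w) ∨ not x)) = min(0.62, 0.32) = 0.32
(w → z): 0.32 > 0.26, so result = 0.26
((w → z) → z): 0.26 ≤ 0.26, so result = 1
(((w → z) → z) → y): 1 > 0.62, so result = 0.62
((y ∧ (((w ∧ w) ∨ w) ∨ not x)) ∧ (((w → z) → z) → y)) = min(0.32, 0.62) = 0.32
((not x → (w → (z → y))) → ((y ∧ (((w ∧ w) ∨ w) ∨ not x)) ∧ (((w → z) → z) → y))): 1 > 0.32, so result = 0.32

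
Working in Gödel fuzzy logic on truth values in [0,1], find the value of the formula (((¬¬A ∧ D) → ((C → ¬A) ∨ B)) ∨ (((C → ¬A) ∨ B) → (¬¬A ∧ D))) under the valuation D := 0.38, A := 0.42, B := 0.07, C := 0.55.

¬A: Gödel ¬ of 0.42 = 0 (operand ≠ 0)
¬¬A: Gödel ¬ of 0 = 1 (operand is 0)
(¬¬A ∧ D) = min(1, 0.38) = 0.38
¬A: Gödel ¬ of 0.42 = 0 (operand ≠ 0)
(C → ¬A): 0.55 > 0, so result = 0
((C → ¬A) ∨ B) = max(0, 0.07) = 0.07
((¬¬A ∧ D) → ((C → ¬A) ∨ B)): 0.38 > 0.07, so result = 0.07
¬A: Gödel ¬ of 0.42 = 0 (operand ≠ 0)
(C → ¬A): 0.55 > 0, so result = 0
((C → ¬A) ∨ B) = max(0, 0.07) = 0.07
¬A: Gödel ¬ of 0.42 = 0 (operand ≠ 0)
¬¬A: Gödel ¬ of 0 = 1 (operand is 0)
(¬¬A ∧ D) = min(1, 0.38) = 0.38
(((C → ¬A) ∨ B) → (¬¬A ∧ D)): 0.07 ≤ 0.38, so result = 1
(((¬¬A ∧ D) → ((C → ¬A) ∨ B)) ∨ (((C → ¬A) ∨ B) → (¬¬A ∧ D))) = max(0.07, 1) = 1

1.00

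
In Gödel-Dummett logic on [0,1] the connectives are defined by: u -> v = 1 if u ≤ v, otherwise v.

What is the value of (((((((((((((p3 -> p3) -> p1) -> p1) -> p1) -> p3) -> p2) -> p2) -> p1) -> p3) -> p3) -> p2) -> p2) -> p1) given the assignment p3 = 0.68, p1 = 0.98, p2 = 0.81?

(p3 -> p3): 0.68 ≤ 0.68, so result = 1
((p3 -> p3) -> p1): 1 > 0.98, so result = 0.98
(((p3 -> p3) -> p1) -> p1): 0.98 ≤ 0.98, so result = 1
((((p3 -> p3) -> p1) -> p1) -> p1): 1 > 0.98, so result = 0.98
(((((p3 -> p3) -> p1) -> p1) -> p1) -> p3): 0.98 > 0.68, so result = 0.68
((((((p3 -> p3) -> p1) -> p1) -> p1) -> p3) -> p2): 0.68 ≤ 0.81, so result = 1
(((((((p3 -> p3) -> p1) -> p1) -> p1) -> p3) -> p2) -> p2): 1 > 0.81, so result = 0.81
((((((((p3 -> p3) -> p1) -> p1) -> p1) -> p3) -> p2) -> p2) -> p1): 0.81 ≤ 0.98, so result = 1
(((((((((p3 -> p3) -> p1) -> p1) -> p1) -> p3) -> p2) -> p2) -> p1) -> p3): 1 > 0.68, so result = 0.68
((((((((((p3 -> p3) -> p1) -> p1) -> p1) -> p3) -> p2) -> p2) -> p1) -> p3) -> p3): 0.68 ≤ 0.68, so result = 1
(((((((((((p3 -> p3) -> p1) -> p1) -> p1) -> p3) -> p2) -> p2) -> p1) -> p3) -> p3) -> p2): 1 > 0.81, so result = 0.81
((((((((((((p3 -> p3) -> p1) -> p1) -> p1) -> p3) -> p2) -> p2) -> p1) -> p3) -> p3) -> p2) -> p2): 0.81 ≤ 0.81, so result = 1
(((((((((((((p3 -> p3) -> p1) -> p1) -> p1) -> p3) -> p2) -> p2) -> p1) -> p3) -> p3) -> p2) -> p2) -> p1): 1 > 0.98, so result = 0.98

0.98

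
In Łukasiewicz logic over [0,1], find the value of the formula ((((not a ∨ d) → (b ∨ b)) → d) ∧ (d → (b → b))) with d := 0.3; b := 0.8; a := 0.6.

not a: Łukasiewicz ¬ gives 1 − 0.6 = 0.4
(not a ∨ d) = max(0.4, 0.3) = 0.4
(b ∨ b) = max(0.8, 0.8) = 0.8
((not a ∨ d) → (b ∨ b)): min(1, 1 − 0.4 + 0.8) = 1
(((not a ∨ d) → (b ∨ b)) → d): min(1, 1 − 1 + 0.3) = 0.3
(b → b): min(1, 1 − 0.8 + 0.8) = 1
(d → (b → b)): min(1, 1 − 0.3 + 1) = 1
((((not a ∨ d) → (b ∨ b)) → d) ∧ (d → (b → b))) = min(0.3, 1) = 0.3

0.30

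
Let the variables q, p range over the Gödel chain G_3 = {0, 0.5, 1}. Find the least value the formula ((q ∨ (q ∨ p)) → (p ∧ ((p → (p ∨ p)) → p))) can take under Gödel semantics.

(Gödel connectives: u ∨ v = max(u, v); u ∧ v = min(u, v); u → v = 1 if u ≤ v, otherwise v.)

0.00

The minimum is attained at q = 0.5, p = 0:
  (q ∨ p) = max(0.5, 0) = 0.5
  (q ∨ (q ∨ p)) = max(0.5, 0.5) = 0.5
  (p ∨ p) = max(0, 0) = 0
  (p → (p ∨ p)): 0 ≤ 0, so result = 1
  ((p → (p ∨ p)) → p): 1 > 0, so result = 0
  (p ∧ ((p → (p ∨ p)) → p)) = min(0, 0) = 0
  ((q ∨ (q ∨ p)) → (p ∧ ((p → (p ∨ p)) → p))): 0.5 > 0, so result = 0
Checking all 9 assignments confirms none give a value below 0.00.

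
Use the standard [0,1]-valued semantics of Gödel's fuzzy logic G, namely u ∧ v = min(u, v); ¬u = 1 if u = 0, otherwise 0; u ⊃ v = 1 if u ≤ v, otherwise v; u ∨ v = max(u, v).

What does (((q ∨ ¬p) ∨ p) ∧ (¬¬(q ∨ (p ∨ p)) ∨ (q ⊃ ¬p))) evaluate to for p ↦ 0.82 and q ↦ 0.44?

¬p: Gödel ¬ of 0.82 = 0 (operand ≠ 0)
(q ∨ ¬p) = max(0.44, 0) = 0.44
((q ∨ ¬p) ∨ p) = max(0.44, 0.82) = 0.82
(p ∨ p) = max(0.82, 0.82) = 0.82
(q ∨ (p ∨ p)) = max(0.44, 0.82) = 0.82
¬(q ∨ (p ∨ p)): Gödel ¬ of 0.82 = 0 (operand ≠ 0)
¬¬(q ∨ (p ∨ p)): Gödel ¬ of 0 = 1 (operand is 0)
¬p: Gödel ¬ of 0.82 = 0 (operand ≠ 0)
(q ⊃ ¬p): 0.44 > 0, so result = 0
(¬¬(q ∨ (p ∨ p)) ∨ (q ⊃ ¬p)) = max(1, 0) = 1
(((q ∨ ¬p) ∨ p) ∧ (¬¬(q ∨ (p ∨ p)) ∨ (q ⊃ ¬p))) = min(0.82, 1) = 0.82

0.82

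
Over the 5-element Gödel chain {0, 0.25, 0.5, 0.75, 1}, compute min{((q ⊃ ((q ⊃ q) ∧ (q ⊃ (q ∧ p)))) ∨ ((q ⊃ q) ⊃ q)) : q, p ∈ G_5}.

0.25

The minimum is attained at q = 0.25, p = 0:
  (q ⊃ q): 0.25 ≤ 0.25, so result = 1
  (q ∧ p) = min(0.25, 0) = 0
  (q ⊃ (q ∧ p)): 0.25 > 0, so result = 0
  ((q ⊃ q) ∧ (q ⊃ (q ∧ p))) = min(1, 0) = 0
  (q ⊃ ((q ⊃ q) ∧ (q ⊃ (q ∧ p)))): 0.25 > 0, so result = 0
  (q ⊃ q): 0.25 ≤ 0.25, so result = 1
  ((q ⊃ q) ⊃ q): 1 > 0.25, so result = 0.25
  ((q ⊃ ((q ⊃ q) ∧ (q ⊃ (q ∧ p)))) ∨ ((q ⊃ q) ⊃ q)) = max(0, 0.25) = 0.25
Checking all 25 assignments confirms none give a value below 0.25.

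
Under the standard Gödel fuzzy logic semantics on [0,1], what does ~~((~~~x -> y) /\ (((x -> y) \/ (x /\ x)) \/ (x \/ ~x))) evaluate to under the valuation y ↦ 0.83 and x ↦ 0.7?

~x: Gödel ¬ of 0.7 = 0 (operand ≠ 0)
~~x: Gödel ¬ of 0 = 1 (operand is 0)
~~~x: Gödel ¬ of 1 = 0 (operand ≠ 0)
(~~~x -> y): 0 ≤ 0.83, so result = 1
(x -> y): 0.7 ≤ 0.83, so result = 1
(x /\ x) = min(0.7, 0.7) = 0.7
((x -> y) \/ (x /\ x)) = max(1, 0.7) = 1
~x: Gödel ¬ of 0.7 = 0 (operand ≠ 0)
(x \/ ~x) = max(0.7, 0) = 0.7
(((x -> y) \/ (x /\ x)) \/ (x \/ ~x)) = max(1, 0.7) = 1
((~~~x -> y) /\ (((x -> y) \/ (x /\ x)) \/ (x \/ ~x))) = min(1, 1) = 1
~((~~~x -> y) /\ (((x -> y) \/ (x /\ x)) \/ (x \/ ~x))): Gödel ¬ of 1 = 0 (operand ≠ 0)
~~((~~~x -> y) /\ (((x -> y) \/ (x /\ x)) \/ (x \/ ~x))): Gödel ¬ of 0 = 1 (operand is 0)

1.00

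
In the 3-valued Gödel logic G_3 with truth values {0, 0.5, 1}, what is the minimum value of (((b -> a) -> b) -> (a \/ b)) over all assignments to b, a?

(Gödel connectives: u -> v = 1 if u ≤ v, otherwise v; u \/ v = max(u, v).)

The minimum is attained at b = 0.5, a = 0:
  (b -> a): 0.5 > 0, so result = 0
  ((b -> a) -> b): 0 ≤ 0.5, so result = 1
  (a \/ b) = max(0, 0.5) = 0.5
  (((b -> a) -> b) -> (a \/ b)): 1 > 0.5, so result = 0.5
Checking all 9 assignments confirms none give a value below 0.50.

0.50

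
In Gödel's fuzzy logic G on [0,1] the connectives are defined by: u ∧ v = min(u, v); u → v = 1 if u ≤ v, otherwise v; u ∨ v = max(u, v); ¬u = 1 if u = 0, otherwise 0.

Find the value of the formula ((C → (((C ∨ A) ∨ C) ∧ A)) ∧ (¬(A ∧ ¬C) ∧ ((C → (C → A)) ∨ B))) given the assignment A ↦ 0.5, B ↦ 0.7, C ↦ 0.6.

(C ∨ A) = max(0.6, 0.5) = 0.6
((C ∨ A) ∨ C) = max(0.6, 0.6) = 0.6
(((C ∨ A) ∨ C) ∧ A) = min(0.6, 0.5) = 0.5
(C → (((C ∨ A) ∨ C) ∧ A)): 0.6 > 0.5, so result = 0.5
¬C: Gödel ¬ of 0.6 = 0 (operand ≠ 0)
(A ∧ ¬C) = min(0.5, 0) = 0
¬(A ∧ ¬C): Gödel ¬ of 0 = 1 (operand is 0)
(C → A): 0.6 > 0.5, so result = 0.5
(C → (C → A)): 0.6 > 0.5, so result = 0.5
((C → (C → A)) ∨ B) = max(0.5, 0.7) = 0.7
(¬(A ∧ ¬C) ∧ ((C → (C → A)) ∨ B)) = min(1, 0.7) = 0.7
((C → (((C ∨ A) ∨ C) ∧ A)) ∧ (¬(A ∧ ¬C) ∧ ((C → (C → A)) ∨ B))) = min(0.5, 0.7) = 0.5

0.50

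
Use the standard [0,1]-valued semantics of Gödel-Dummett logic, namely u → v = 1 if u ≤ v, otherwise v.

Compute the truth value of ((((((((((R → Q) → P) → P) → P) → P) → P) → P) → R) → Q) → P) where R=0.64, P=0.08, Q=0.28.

0.08

(R → Q): 0.64 > 0.28, so result = 0.28
((R → Q) → P): 0.28 > 0.08, so result = 0.08
(((R → Q) → P) → P): 0.08 ≤ 0.08, so result = 1
((((R → Q) → P) → P) → P): 1 > 0.08, so result = 0.08
(((((R → Q) → P) → P) → P) → P): 0.08 ≤ 0.08, so result = 1
((((((R → Q) → P) → P) → P) → P) → P): 1 > 0.08, so result = 0.08
(((((((R → Q) → P) → P) → P) → P) → P) → P): 0.08 ≤ 0.08, so result = 1
((((((((R → Q) → P) → P) → P) → P) → P) → P) → R): 1 > 0.64, so result = 0.64
(((((((((R → Q) → P) → P) → P) → P) → P) → P) → R) → Q): 0.64 > 0.28, so result = 0.28
((((((((((R → Q) → P) → P) → P) → P) → P) → P) → R) → Q) → P): 0.28 > 0.08, so result = 0.08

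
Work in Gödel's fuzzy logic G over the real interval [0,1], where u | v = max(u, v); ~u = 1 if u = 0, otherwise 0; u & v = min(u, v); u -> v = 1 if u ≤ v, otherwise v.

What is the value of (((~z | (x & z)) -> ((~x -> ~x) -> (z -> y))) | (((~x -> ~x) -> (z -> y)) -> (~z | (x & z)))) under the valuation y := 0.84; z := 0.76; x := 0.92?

1.00

~z: Gödel ¬ of 0.76 = 0 (operand ≠ 0)
(x & z) = min(0.92, 0.76) = 0.76
(~z | (x & z)) = max(0, 0.76) = 0.76
~x: Gödel ¬ of 0.92 = 0 (operand ≠ 0)
~x: Gödel ¬ of 0.92 = 0 (operand ≠ 0)
(~x -> ~x): 0 ≤ 0, so result = 1
(z -> y): 0.76 ≤ 0.84, so result = 1
((~x -> ~x) -> (z -> y)): 1 ≤ 1, so result = 1
((~z | (x & z)) -> ((~x -> ~x) -> (z -> y))): 0.76 ≤ 1, so result = 1
~x: Gödel ¬ of 0.92 = 0 (operand ≠ 0)
~x: Gödel ¬ of 0.92 = 0 (operand ≠ 0)
(~x -> ~x): 0 ≤ 0, so result = 1
(z -> y): 0.76 ≤ 0.84, so result = 1
((~x -> ~x) -> (z -> y)): 1 ≤ 1, so result = 1
~z: Gödel ¬ of 0.76 = 0 (operand ≠ 0)
(x & z) = min(0.92, 0.76) = 0.76
(~z | (x & z)) = max(0, 0.76) = 0.76
(((~x -> ~x) -> (z -> y)) -> (~z | (x & z))): 1 > 0.76, so result = 0.76
(((~z | (x & z)) -> ((~x -> ~x) -> (z -> y))) | (((~x -> ~x) -> (z -> y)) -> (~z | (x & z)))) = max(1, 0.76) = 1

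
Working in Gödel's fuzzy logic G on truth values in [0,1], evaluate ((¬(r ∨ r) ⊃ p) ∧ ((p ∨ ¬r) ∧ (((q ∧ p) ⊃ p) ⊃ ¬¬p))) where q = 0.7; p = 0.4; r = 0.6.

(r ∨ r) = max(0.6, 0.6) = 0.6
¬(r ∨ r): Gödel ¬ of 0.6 = 0 (operand ≠ 0)
(¬(r ∨ r) ⊃ p): 0 ≤ 0.4, so result = 1
¬r: Gödel ¬ of 0.6 = 0 (operand ≠ 0)
(p ∨ ¬r) = max(0.4, 0) = 0.4
(q ∧ p) = min(0.7, 0.4) = 0.4
((q ∧ p) ⊃ p): 0.4 ≤ 0.4, so result = 1
¬p: Gödel ¬ of 0.4 = 0 (operand ≠ 0)
¬¬p: Gödel ¬ of 0 = 1 (operand is 0)
(((q ∧ p) ⊃ p) ⊃ ¬¬p): 1 ≤ 1, so result = 1
((p ∨ ¬r) ∧ (((q ∧ p) ⊃ p) ⊃ ¬¬p)) = min(0.4, 1) = 0.4
((¬(r ∨ r) ⊃ p) ∧ ((p ∨ ¬r) ∧ (((q ∧ p) ⊃ p) ⊃ ¬¬p))) = min(1, 0.4) = 0.4

0.40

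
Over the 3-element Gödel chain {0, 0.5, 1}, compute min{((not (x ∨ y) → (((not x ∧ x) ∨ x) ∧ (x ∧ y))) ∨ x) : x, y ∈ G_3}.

The minimum is attained at x = 0, y = 0:
  (x ∨ y) = max(0, 0) = 0
  not (x ∨ y): Gödel ¬ of 0 = 1 (operand is 0)
  not x: Gödel ¬ of 0 = 1 (operand is 0)
  (not x ∧ x) = min(1, 0) = 0
  ((not x ∧ x) ∨ x) = max(0, 0) = 0
  (x ∧ y) = min(0, 0) = 0
  (((not x ∧ x) ∨ x) ∧ (x ∧ y)) = min(0, 0) = 0
  (not (x ∨ y) → (((not x ∧ x) ∨ x) ∧ (x ∧ y))): 1 > 0, so result = 0
  ((not (x ∨ y) → (((not x ∧ x) ∨ x) ∧ (x ∧ y))) ∨ x) = max(0, 0) = 0
Checking all 9 assignments confirms none give a value below 0.00.

0.00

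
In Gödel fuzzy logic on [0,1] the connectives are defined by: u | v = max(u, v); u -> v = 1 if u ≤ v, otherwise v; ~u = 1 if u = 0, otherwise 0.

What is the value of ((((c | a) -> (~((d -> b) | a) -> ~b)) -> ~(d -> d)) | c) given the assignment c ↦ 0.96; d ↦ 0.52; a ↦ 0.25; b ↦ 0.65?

(c | a) = max(0.96, 0.25) = 0.96
(d -> b): 0.52 ≤ 0.65, so result = 1
((d -> b) | a) = max(1, 0.25) = 1
~((d -> b) | a): Gödel ¬ of 1 = 0 (operand ≠ 0)
~b: Gödel ¬ of 0.65 = 0 (operand ≠ 0)
(~((d -> b) | a) -> ~b): 0 ≤ 0, so result = 1
((c | a) -> (~((d -> b) | a) -> ~b)): 0.96 ≤ 1, so result = 1
(d -> d): 0.52 ≤ 0.52, so result = 1
~(d -> d): Gödel ¬ of 1 = 0 (operand ≠ 0)
(((c | a) -> (~((d -> b) | a) -> ~b)) -> ~(d -> d)): 1 > 0, so result = 0
((((c | a) -> (~((d -> b) | a) -> ~b)) -> ~(d -> d)) | c) = max(0, 0.96) = 0.96

0.96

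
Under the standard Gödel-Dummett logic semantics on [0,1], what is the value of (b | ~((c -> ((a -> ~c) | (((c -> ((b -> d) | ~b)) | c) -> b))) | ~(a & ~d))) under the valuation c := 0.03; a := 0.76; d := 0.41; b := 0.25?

~c: Gödel ¬ of 0.03 = 0 (operand ≠ 0)
(a -> ~c): 0.76 > 0, so result = 0
(b -> d): 0.25 ≤ 0.41, so result = 1
~b: Gödel ¬ of 0.25 = 0 (operand ≠ 0)
((b -> d) | ~b) = max(1, 0) = 1
(c -> ((b -> d) | ~b)): 0.03 ≤ 1, so result = 1
((c -> ((b -> d) | ~b)) | c) = max(1, 0.03) = 1
(((c -> ((b -> d) | ~b)) | c) -> b): 1 > 0.25, so result = 0.25
((a -> ~c) | (((c -> ((b -> d) | ~b)) | c) -> b)) = max(0, 0.25) = 0.25
(c -> ((a -> ~c) | (((c -> ((b -> d) | ~b)) | c) -> b))): 0.03 ≤ 0.25, so result = 1
~d: Gödel ¬ of 0.41 = 0 (operand ≠ 0)
(a & ~d) = min(0.76, 0) = 0
~(a & ~d): Gödel ¬ of 0 = 1 (operand is 0)
((c -> ((a -> ~c) | (((c -> ((b -> d) | ~b)) | c) -> b))) | ~(a & ~d)) = max(1, 1) = 1
~((c -> ((a -> ~c) | (((c -> ((b -> d) | ~b)) | c) -> b))) | ~(a & ~d)): Gödel ¬ of 1 = 0 (operand ≠ 0)
(b | ~((c -> ((a -> ~c) | (((c -> ((b -> d) | ~b)) | c) -> b))) | ~(a & ~d))) = max(0.25, 0) = 0.25

0.25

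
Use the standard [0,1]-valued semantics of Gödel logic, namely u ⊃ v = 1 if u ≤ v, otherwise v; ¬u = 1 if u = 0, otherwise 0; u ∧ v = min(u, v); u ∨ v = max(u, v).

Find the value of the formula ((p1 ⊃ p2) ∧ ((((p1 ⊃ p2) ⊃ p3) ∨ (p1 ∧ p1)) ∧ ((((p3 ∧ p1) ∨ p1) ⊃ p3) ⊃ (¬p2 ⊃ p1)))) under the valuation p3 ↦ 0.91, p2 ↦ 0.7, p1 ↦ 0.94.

(p1 ⊃ p2): 0.94 > 0.7, so result = 0.7
(p1 ⊃ p2): 0.94 > 0.7, so result = 0.7
((p1 ⊃ p2) ⊃ p3): 0.7 ≤ 0.91, so result = 1
(p1 ∧ p1) = min(0.94, 0.94) = 0.94
(((p1 ⊃ p2) ⊃ p3) ∨ (p1 ∧ p1)) = max(1, 0.94) = 1
(p3 ∧ p1) = min(0.91, 0.94) = 0.91
((p3 ∧ p1) ∨ p1) = max(0.91, 0.94) = 0.94
(((p3 ∧ p1) ∨ p1) ⊃ p3): 0.94 > 0.91, so result = 0.91
¬p2: Gödel ¬ of 0.7 = 0 (operand ≠ 0)
(¬p2 ⊃ p1): 0 ≤ 0.94, so result = 1
((((p3 ∧ p1) ∨ p1) ⊃ p3) ⊃ (¬p2 ⊃ p1)): 0.91 ≤ 1, so result = 1
((((p1 ⊃ p2) ⊃ p3) ∨ (p1 ∧ p1)) ∧ ((((p3 ∧ p1) ∨ p1) ⊃ p3) ⊃ (¬p2 ⊃ p1))) = min(1, 1) = 1
((p1 ⊃ p2) ∧ ((((p1 ⊃ p2) ⊃ p3) ∨ (p1 ∧ p1)) ∧ ((((p3 ∧ p1) ∨ p1) ⊃ p3) ⊃ (¬p2 ⊃ p1)))) = min(0.7, 1) = 0.7

0.70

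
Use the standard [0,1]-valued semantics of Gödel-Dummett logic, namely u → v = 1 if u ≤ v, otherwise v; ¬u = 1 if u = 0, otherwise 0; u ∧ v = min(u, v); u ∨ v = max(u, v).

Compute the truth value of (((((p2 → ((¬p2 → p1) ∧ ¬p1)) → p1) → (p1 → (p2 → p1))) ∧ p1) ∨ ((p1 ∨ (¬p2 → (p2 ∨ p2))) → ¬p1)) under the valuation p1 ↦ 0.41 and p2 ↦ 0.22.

0.41

¬p2: Gödel ¬ of 0.22 = 0 (operand ≠ 0)
(¬p2 → p1): 0 ≤ 0.41, so result = 1
¬p1: Gödel ¬ of 0.41 = 0 (operand ≠ 0)
((¬p2 → p1) ∧ ¬p1) = min(1, 0) = 0
(p2 → ((¬p2 → p1) ∧ ¬p1)): 0.22 > 0, so result = 0
((p2 → ((¬p2 → p1) ∧ ¬p1)) → p1): 0 ≤ 0.41, so result = 1
(p2 → p1): 0.22 ≤ 0.41, so result = 1
(p1 → (p2 → p1)): 0.41 ≤ 1, so result = 1
(((p2 → ((¬p2 → p1) ∧ ¬p1)) → p1) → (p1 → (p2 → p1))): 1 ≤ 1, so result = 1
((((p2 → ((¬p2 → p1) ∧ ¬p1)) → p1) → (p1 → (p2 → p1))) ∧ p1) = min(1, 0.41) = 0.41
¬p2: Gödel ¬ of 0.22 = 0 (operand ≠ 0)
(p2 ∨ p2) = max(0.22, 0.22) = 0.22
(¬p2 → (p2 ∨ p2)): 0 ≤ 0.22, so result = 1
(p1 ∨ (¬p2 → (p2 ∨ p2))) = max(0.41, 1) = 1
¬p1: Gödel ¬ of 0.41 = 0 (operand ≠ 0)
((p1 ∨ (¬p2 → (p2 ∨ p2))) → ¬p1): 1 > 0, so result = 0
(((((p2 → ((¬p2 → p1) ∧ ¬p1)) → p1) → (p1 → (p2 → p1))) ∧ p1) ∨ ((p1 ∨ (¬p2 → (p2 ∨ p2))) → ¬p1)) = max(0.41, 0) = 0.41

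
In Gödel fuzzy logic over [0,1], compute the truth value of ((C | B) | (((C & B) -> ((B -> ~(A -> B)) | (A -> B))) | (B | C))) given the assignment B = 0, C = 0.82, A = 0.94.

1.00

(C | B) = max(0.82, 0) = 0.82
(C & B) = min(0.82, 0) = 0
(A -> B): 0.94 > 0, so result = 0
~(A -> B): Gödel ¬ of 0 = 1 (operand is 0)
(B -> ~(A -> B)): 0 ≤ 1, so result = 1
(A -> B): 0.94 > 0, so result = 0
((B -> ~(A -> B)) | (A -> B)) = max(1, 0) = 1
((C & B) -> ((B -> ~(A -> B)) | (A -> B))): 0 ≤ 1, so result = 1
(B | C) = max(0, 0.82) = 0.82
(((C & B) -> ((B -> ~(A -> B)) | (A -> B))) | (B | C)) = max(1, 0.82) = 1
((C | B) | (((C & B) -> ((B -> ~(A -> B)) | (A -> B))) | (B | C))) = max(0.82, 1) = 1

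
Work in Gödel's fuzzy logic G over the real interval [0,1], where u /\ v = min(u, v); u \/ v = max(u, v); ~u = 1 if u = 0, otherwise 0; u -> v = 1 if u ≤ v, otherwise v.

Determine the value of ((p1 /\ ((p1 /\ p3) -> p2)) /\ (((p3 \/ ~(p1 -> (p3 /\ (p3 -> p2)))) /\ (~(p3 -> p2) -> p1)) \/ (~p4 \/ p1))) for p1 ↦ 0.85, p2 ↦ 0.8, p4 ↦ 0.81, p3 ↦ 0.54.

(p1 /\ p3) = min(0.85, 0.54) = 0.54
((p1 /\ p3) -> p2): 0.54 ≤ 0.8, so result = 1
(p1 /\ ((p1 /\ p3) -> p2)) = min(0.85, 1) = 0.85
(p3 -> p2): 0.54 ≤ 0.8, so result = 1
(p3 /\ (p3 -> p2)) = min(0.54, 1) = 0.54
(p1 -> (p3 /\ (p3 -> p2))): 0.85 > 0.54, so result = 0.54
~(p1 -> (p3 /\ (p3 -> p2))): Gödel ¬ of 0.54 = 0 (operand ≠ 0)
(p3 \/ ~(p1 -> (p3 /\ (p3 -> p2)))) = max(0.54, 0) = 0.54
(p3 -> p2): 0.54 ≤ 0.8, so result = 1
~(p3 -> p2): Gödel ¬ of 1 = 0 (operand ≠ 0)
(~(p3 -> p2) -> p1): 0 ≤ 0.85, so result = 1
((p3 \/ ~(p1 -> (p3 /\ (p3 -> p2)))) /\ (~(p3 -> p2) -> p1)) = min(0.54, 1) = 0.54
~p4: Gödel ¬ of 0.81 = 0 (operand ≠ 0)
(~p4 \/ p1) = max(0, 0.85) = 0.85
(((p3 \/ ~(p1 -> (p3 /\ (p3 -> p2)))) /\ (~(p3 -> p2) -> p1)) \/ (~p4 \/ p1)) = max(0.54, 0.85) = 0.85
((p1 /\ ((p1 /\ p3) -> p2)) /\ (((p3 \/ ~(p1 -> (p3 /\ (p3 -> p2)))) /\ (~(p3 -> p2) -> p1)) \/ (~p4 \/ p1))) = min(0.85, 0.85) = 0.85

0.85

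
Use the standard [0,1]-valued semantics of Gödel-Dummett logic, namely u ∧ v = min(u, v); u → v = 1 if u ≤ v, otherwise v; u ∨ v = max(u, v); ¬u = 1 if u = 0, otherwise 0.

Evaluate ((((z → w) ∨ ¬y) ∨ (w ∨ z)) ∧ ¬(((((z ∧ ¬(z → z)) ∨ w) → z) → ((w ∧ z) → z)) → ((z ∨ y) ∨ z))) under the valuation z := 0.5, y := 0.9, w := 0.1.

(z → w): 0.5 > 0.1, so result = 0.1
¬y: Gödel ¬ of 0.9 = 0 (operand ≠ 0)
((z → w) ∨ ¬y) = max(0.1, 0) = 0.1
(w ∨ z) = max(0.1, 0.5) = 0.5
(((z → w) ∨ ¬y) ∨ (w ∨ z)) = max(0.1, 0.5) = 0.5
(z → z): 0.5 ≤ 0.5, so result = 1
¬(z → z): Gödel ¬ of 1 = 0 (operand ≠ 0)
(z ∧ ¬(z → z)) = min(0.5, 0) = 0
((z ∧ ¬(z → z)) ∨ w) = max(0, 0.1) = 0.1
(((z ∧ ¬(z → z)) ∨ w) → z): 0.1 ≤ 0.5, so result = 1
(w ∧ z) = min(0.1, 0.5) = 0.1
((w ∧ z) → z): 0.1 ≤ 0.5, so result = 1
((((z ∧ ¬(z → z)) ∨ w) → z) → ((w ∧ z) → z)): 1 ≤ 1, so result = 1
(z ∨ y) = max(0.5, 0.9) = 0.9
((z ∨ y) ∨ z) = max(0.9, 0.5) = 0.9
(((((z ∧ ¬(z → z)) ∨ w) → z) → ((w ∧ z) → z)) → ((z ∨ y) ∨ z)): 1 > 0.9, so result = 0.9
¬(((((z ∧ ¬(z → z)) ∨ w) → z) → ((w ∧ z) → z)) → ((z ∨ y) ∨ z)): Gödel ¬ of 0.9 = 0 (operand ≠ 0)
((((z → w) ∨ ¬y) ∨ (w ∨ z)) ∧ ¬(((((z ∧ ¬(z → z)) ∨ w) → z) → ((w ∧ z) → z)) → ((z ∨ y) ∨ z))) = min(0.5, 0) = 0

0.00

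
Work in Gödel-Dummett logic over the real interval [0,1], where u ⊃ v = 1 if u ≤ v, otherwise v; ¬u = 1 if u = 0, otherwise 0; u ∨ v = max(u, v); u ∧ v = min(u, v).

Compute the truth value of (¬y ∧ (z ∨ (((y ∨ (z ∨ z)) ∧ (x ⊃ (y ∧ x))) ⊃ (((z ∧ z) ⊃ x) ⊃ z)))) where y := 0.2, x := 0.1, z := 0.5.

0.00

¬y: Gödel ¬ of 0.2 = 0 (operand ≠ 0)
(z ∨ z) = max(0.5, 0.5) = 0.5
(y ∨ (z ∨ z)) = max(0.2, 0.5) = 0.5
(y ∧ x) = min(0.2, 0.1) = 0.1
(x ⊃ (y ∧ x)): 0.1 ≤ 0.1, so result = 1
((y ∨ (z ∨ z)) ∧ (x ⊃ (y ∧ x))) = min(0.5, 1) = 0.5
(z ∧ z) = min(0.5, 0.5) = 0.5
((z ∧ z) ⊃ x): 0.5 > 0.1, so result = 0.1
(((z ∧ z) ⊃ x) ⊃ z): 0.1 ≤ 0.5, so result = 1
(((y ∨ (z ∨ z)) ∧ (x ⊃ (y ∧ x))) ⊃ (((z ∧ z) ⊃ x) ⊃ z)): 0.5 ≤ 1, so result = 1
(z ∨ (((y ∨ (z ∨ z)) ∧ (x ⊃ (y ∧ x))) ⊃ (((z ∧ z) ⊃ x) ⊃ z))) = max(0.5, 1) = 1
(¬y ∧ (z ∨ (((y ∨ (z ∨ z)) ∧ (x ⊃ (y ∧ x))) ⊃ (((z ∧ z) ⊃ x) ⊃ z)))) = min(0, 1) = 0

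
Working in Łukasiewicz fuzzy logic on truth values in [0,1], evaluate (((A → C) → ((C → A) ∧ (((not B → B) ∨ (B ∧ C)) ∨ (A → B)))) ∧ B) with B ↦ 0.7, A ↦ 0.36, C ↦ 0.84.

0.52

(A → C): min(1, 1 − 0.36 + 0.84) = 1
(C → A): min(1, 1 − 0.84 + 0.36) = 0.52
not B: Łukasiewicz ¬ gives 1 − 0.7 = 0.3
(not B → B): min(1, 1 − 0.3 + 0.7) = 1
(B ∧ C) = min(0.7, 0.84) = 0.7
((not B → B) ∨ (B ∧ C)) = max(1, 0.7) = 1
(A → B): min(1, 1 − 0.36 + 0.7) = 1
(((not B → B) ∨ (B ∧ C)) ∨ (A → B)) = max(1, 1) = 1
((C → A) ∧ (((not B → B) ∨ (B ∧ C)) ∨ (A → B))) = min(0.52, 1) = 0.52
((A → C) → ((C → A) ∧ (((not B → B) ∨ (B ∧ C)) ∨ (A → B)))): min(1, 1 − 1 + 0.52) = 0.52
(((A → C) → ((C → A) ∧ (((not B → B) ∨ (B ∧ C)) ∨ (A → B)))) ∧ B) = min(0.52, 0.7) = 0.52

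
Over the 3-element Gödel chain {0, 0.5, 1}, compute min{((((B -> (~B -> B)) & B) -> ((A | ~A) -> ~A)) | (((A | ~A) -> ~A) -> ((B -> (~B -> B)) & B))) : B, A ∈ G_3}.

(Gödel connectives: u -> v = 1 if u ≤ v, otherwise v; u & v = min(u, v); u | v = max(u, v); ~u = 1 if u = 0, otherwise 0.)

1.00

Every assignment gives 1. For instance at B = 0, A = 0:
  ~B: Gödel ¬ of 0 = 1 (operand is 0)
  (~B -> B): 1 > 0, so result = 0
  (B -> (~B -> B)): 0 ≤ 0, so result = 1
  ((B -> (~B -> B)) & B) = min(1, 0) = 0
  ~A: Gödel ¬ of 0 = 1 (operand is 0)
  (A | ~A) = max(0, 1) = 1
  ~A: Gödel ¬ of 0 = 1 (operand is 0)
  ((A | ~A) -> ~A): 1 ≤ 1, so result = 1
  (((B -> (~B -> B)) & B) -> ((A | ~A) -> ~A)): 0 ≤ 1, so result = 1
  ~A: Gödel ¬ of 0 = 1 (operand is 0)
  (A | ~A) = max(0, 1) = 1
  ~A: Gödel ¬ of 0 = 1 (operand is 0)
  ((A | ~A) -> ~A): 1 ≤ 1, so result = 1
  ~B: Gödel ¬ of 0 = 1 (operand is 0)
  (~B -> B): 1 > 0, so result = 0
  (B -> (~B -> B)): 0 ≤ 0, so result = 1
  ((B -> (~B -> B)) & B) = min(1, 0) = 0
  (((A | ~A) -> ~A) -> ((B -> (~B -> B)) & B)): 1 > 0, so result = 0
  ((((B -> (~B -> B)) & B) -> ((A | ~A) -> ~A)) | (((A | ~A) -> ~A) -> ((B -> (~B -> B)) & B))) = max(1, 0) = 1
All 9 assignments give value 1 — the formula is a G_3-tautology.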